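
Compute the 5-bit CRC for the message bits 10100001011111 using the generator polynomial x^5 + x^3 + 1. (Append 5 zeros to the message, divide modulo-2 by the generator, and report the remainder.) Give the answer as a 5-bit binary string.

Append 5 zeros: 1010000101111100000. Divide by 101001 (XOR where the leading bit is 1):
  pos 0: 101000 XOR 101001 = 000001
  pos 5: 101011 XOR 101001 = 000010
  pos 9: 101110 XOR 101001 = 000111
  pos 12: 111000 XOR 101001 = 010001
  pos 13: 100010 XOR 101001 = 001011
Remainder (last 5 bits) = 01011. This is the CRC / FCS.

01011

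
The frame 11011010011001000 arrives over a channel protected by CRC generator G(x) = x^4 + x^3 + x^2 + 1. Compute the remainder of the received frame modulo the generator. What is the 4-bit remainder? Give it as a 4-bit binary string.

Modulo-2 division of 11011010011001000 by 11101:
  pos 0: 11011 XOR 11101 = 00110
  pos 2: 11001 XOR 11101 = 00100
  pos 4: 10000 XOR 11101 = 01101
  pos 5: 11011 XOR 11101 = 00110
  pos 7: 11010 XOR 11101 = 00111
  pos 9: 11101 XOR 11101 = 00000
Remainder = 0000 (zero — the frame passes the CRC check).

0000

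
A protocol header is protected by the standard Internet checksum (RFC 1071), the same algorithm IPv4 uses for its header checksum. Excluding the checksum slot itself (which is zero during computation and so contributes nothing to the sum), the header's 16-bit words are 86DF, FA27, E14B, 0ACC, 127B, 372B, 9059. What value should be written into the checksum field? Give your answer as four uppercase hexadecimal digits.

B8E0

One's-complement addition (fold any carry out of bit 15 back into bit 0):
  0x86DF + 0xFA27 = 0x18106 → wrap carry → 0x8107
  0x8107 + 0xE14B = 0x16252 → wrap carry → 0x6253
  0x6253 + 0x0ACC = 0x06D1F
  0x6D1F + 0x127B = 0x07F9A
  0x7F9A + 0x372B = 0x0B6C5
  0xB6C5 + 0x9059 = 0x1471E → wrap carry → 0x471F
One's-complement sum = 0x471F.
Checksum = ~0x471F & 0xFFFF = 0xB8E0.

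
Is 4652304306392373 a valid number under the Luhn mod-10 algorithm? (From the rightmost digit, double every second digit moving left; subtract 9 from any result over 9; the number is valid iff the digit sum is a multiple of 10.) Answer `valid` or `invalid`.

From the right, keep odd positions and double even positions (subtract 9 from any doubled value over 9):
  doubled (positions 2,4,...): 5 4 6 0 8 6 1 8 → sum 38
  kept (positions 1,3,...): 3 3 9 6 3 0 2 6 → sum 32
Total = 70.
70 mod 10 = 0, so the number is valid.

valid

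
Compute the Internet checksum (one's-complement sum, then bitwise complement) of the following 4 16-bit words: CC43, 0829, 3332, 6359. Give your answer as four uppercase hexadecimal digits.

9507

One's-complement addition (fold any carry out of bit 15 back into bit 0):
  0xCC43 + 0x0829 = 0x0D46C
  0xD46C + 0x3332 = 0x1079E → wrap carry → 0x079F
  0x079F + 0x6359 = 0x06AF8
One's-complement sum = 0x6AF8.
Checksum = ~0x6AF8 & 0xFFFF = 0x9507.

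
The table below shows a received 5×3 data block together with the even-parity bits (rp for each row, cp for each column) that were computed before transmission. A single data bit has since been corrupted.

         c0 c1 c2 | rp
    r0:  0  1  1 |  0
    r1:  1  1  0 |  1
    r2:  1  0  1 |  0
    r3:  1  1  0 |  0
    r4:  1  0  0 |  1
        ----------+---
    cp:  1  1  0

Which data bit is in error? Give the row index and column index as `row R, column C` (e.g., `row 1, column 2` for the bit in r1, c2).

row 1, column 0

Recompute each row's even parity and compare to rp:
  r0: data parity 0, sent rp 0 → ok
  r1: data parity 0, sent rp 1 → mismatch
  r2: data parity 0, sent rp 0 → ok
  r3: data parity 0, sent rp 0 → ok
  r4: data parity 1, sent rp 1 → ok
Recompute each column's even parity and compare to cp:
  c0: data parity 0, sent cp 1 → mismatch
  c1: data parity 1, sent cp 1 → ok
  c2: data parity 0, sent cp 0 → ok
Exactly one row (r1) and one column (c0) fail → the flipped bit is at their intersection.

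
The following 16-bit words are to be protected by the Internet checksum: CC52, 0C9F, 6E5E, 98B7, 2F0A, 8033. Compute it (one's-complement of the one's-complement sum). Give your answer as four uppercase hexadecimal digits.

70BA

One's-complement addition (fold any carry out of bit 15 back into bit 0):
  0xCC52 + 0x0C9F = 0x0D8F1
  0xD8F1 + 0x6E5E = 0x1474F → wrap carry → 0x4750
  0x4750 + 0x98B7 = 0x0E007
  0xE007 + 0x2F0A = 0x10F11 → wrap carry → 0x0F12
  0x0F12 + 0x8033 = 0x08F45
One's-complement sum = 0x8F45.
Checksum = ~0x8F45 & 0xFFFF = 0x70BA.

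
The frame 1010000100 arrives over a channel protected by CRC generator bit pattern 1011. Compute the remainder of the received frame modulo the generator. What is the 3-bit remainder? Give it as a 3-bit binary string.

001

Modulo-2 division of 1010000100 by 1011:
  pos 0: 1010 XOR 1011 = 0001
  pos 3: 1000 XOR 1011 = 0011
  pos 5: 1110 XOR 1011 = 0101
  pos 6: 1010 XOR 1011 = 0001
Remainder = 001 (nonzero — an error is detected).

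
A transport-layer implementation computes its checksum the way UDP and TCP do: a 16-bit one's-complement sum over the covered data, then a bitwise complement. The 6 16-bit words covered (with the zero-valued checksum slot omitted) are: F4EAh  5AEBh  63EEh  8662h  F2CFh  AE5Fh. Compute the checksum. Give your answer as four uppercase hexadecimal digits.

One's-complement addition (fold any carry out of bit 15 back into bit 0):
  0xF4EA + 0x5AEB = 0x14FD5 → wrap carry → 0x4FD6
  0x4FD6 + 0x63EE = 0x0B3C4
  0xB3C4 + 0x8662 = 0x13A26 → wrap carry → 0x3A27
  0x3A27 + 0xF2CF = 0x12CF6 → wrap carry → 0x2CF7
  0x2CF7 + 0xAE5F = 0x0DB56
One's-complement sum = 0xDB56.
Checksum = ~0xDB56 & 0xFFFF = 0x24A9.

24A9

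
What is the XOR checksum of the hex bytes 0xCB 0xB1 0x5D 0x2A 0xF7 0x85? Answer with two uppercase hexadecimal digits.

XOR the bytes together:
  start with 0xCB
  0xCB ⊕ 0xB1 = 0x7A
  0x7A ⊕ 0x5D = 0x27
  0x27 ⊕ 0x2A = 0x0D
  0x0D ⊕ 0xF7 = 0xFA
  0xFA ⊕ 0x85 = 0x7F

7F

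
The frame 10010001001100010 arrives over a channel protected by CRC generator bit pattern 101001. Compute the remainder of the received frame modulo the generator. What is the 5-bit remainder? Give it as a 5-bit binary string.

Modulo-2 division of 10010001001100010 by 101001:
  pos 0: 100100 XOR 101001 = 001101
  pos 2: 110101 XOR 101001 = 011100
  pos 3: 111000 XOR 101001 = 010001
  pos 4: 100010 XOR 101001 = 001011
  pos 6: 101111 XOR 101001 = 000110
  pos 9: 110000 XOR 101001 = 011001
  pos 10: 110011 XOR 101001 = 011010
  pos 11: 110100 XOR 101001 = 011101
Remainder = 11101 (nonzero — an error is detected).

11101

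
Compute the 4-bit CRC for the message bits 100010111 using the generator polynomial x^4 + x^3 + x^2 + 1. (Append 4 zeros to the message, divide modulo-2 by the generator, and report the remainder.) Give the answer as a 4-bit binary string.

Append 4 zeros: 1000101110000. Divide by 11101 (XOR where the leading bit is 1):
  pos 0: 10001 XOR 11101 = 01100
  pos 1: 11000 XOR 11101 = 00101
  pos 3: 10111 XOR 11101 = 01010
  pos 4: 10101 XOR 11101 = 01000
  pos 5: 10000 XOR 11101 = 01101
  pos 6: 11010 XOR 11101 = 00111
  pos 8: 11100 XOR 11101 = 00001
Remainder (last 4 bits) = 0001. This is the CRC / FCS.

0001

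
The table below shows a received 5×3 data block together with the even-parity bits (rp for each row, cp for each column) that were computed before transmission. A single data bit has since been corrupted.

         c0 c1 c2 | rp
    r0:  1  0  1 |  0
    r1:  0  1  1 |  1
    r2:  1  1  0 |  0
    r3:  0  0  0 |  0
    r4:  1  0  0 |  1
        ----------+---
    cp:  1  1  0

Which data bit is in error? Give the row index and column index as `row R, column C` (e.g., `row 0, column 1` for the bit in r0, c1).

row 1, column 1

Recompute each row's even parity and compare to rp:
  r0: data parity 0, sent rp 0 → ok
  r1: data parity 0, sent rp 1 → mismatch
  r2: data parity 0, sent rp 0 → ok
  r3: data parity 0, sent rp 0 → ok
  r4: data parity 1, sent rp 1 → ok
Recompute each column's even parity and compare to cp:
  c0: data parity 1, sent cp 1 → ok
  c1: data parity 0, sent cp 1 → mismatch
  c2: data parity 0, sent cp 0 → ok
Exactly one row (r1) and one column (c1) fail → the flipped bit is at their intersection.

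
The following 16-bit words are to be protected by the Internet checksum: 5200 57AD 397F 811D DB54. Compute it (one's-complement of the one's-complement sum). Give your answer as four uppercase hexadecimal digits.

One's-complement addition (fold any carry out of bit 15 back into bit 0):
  0x5200 + 0x57AD = 0x0A9AD
  0xA9AD + 0x397F = 0x0E32C
  0xE32C + 0x811D = 0x16449 → wrap carry → 0x644A
  0x644A + 0xDB54 = 0x13F9E → wrap carry → 0x3F9F
One's-complement sum = 0x3F9F.
Checksum = ~0x3F9F & 0xFFFF = 0xC060.

C060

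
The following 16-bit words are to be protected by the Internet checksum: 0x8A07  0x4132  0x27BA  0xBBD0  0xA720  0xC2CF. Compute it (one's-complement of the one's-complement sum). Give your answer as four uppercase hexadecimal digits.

One's-complement addition (fold any carry out of bit 15 back into bit 0):
  0x8A07 + 0x4132 = 0x0CB39
  0xCB39 + 0x27BA = 0x0F2F3
  0xF2F3 + 0xBBD0 = 0x1AEC3 → wrap carry → 0xAEC4
  0xAEC4 + 0xA720 = 0x155E4 → wrap carry → 0x55E5
  0x55E5 + 0xC2CF = 0x118B4 → wrap carry → 0x18B5
One's-complement sum = 0x18B5.
Checksum = ~0x18B5 & 0xFFFF = 0xE74A.

E74A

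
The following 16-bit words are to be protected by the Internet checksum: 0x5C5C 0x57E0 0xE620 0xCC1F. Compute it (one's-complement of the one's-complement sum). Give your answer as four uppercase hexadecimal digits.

One's-complement addition (fold any carry out of bit 15 back into bit 0):
  0x5C5C + 0x57E0 = 0x0B43C
  0xB43C + 0xE620 = 0x19A5C → wrap carry → 0x9A5D
  0x9A5D + 0xCC1F = 0x1667C → wrap carry → 0x667D
One's-complement sum = 0x667D.
Checksum = ~0x667D & 0xFFFF = 0x9982.

9982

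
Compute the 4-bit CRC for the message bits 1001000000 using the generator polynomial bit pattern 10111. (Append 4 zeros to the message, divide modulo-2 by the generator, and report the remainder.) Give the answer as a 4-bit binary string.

Append 4 zeros: 10010000000000. Divide by 10111 (XOR where the leading bit is 1):
  pos 0: 10010 XOR 10111 = 00101
  pos 2: 10100 XOR 10111 = 00011
  pos 5: 11000 XOR 10111 = 01111
  pos 6: 11110 XOR 10111 = 01001
  pos 7: 10010 XOR 10111 = 00101
  pos 9: 10100 XOR 10111 = 00011
Remainder (last 4 bits) = 0011. This is the CRC / FCS.

0011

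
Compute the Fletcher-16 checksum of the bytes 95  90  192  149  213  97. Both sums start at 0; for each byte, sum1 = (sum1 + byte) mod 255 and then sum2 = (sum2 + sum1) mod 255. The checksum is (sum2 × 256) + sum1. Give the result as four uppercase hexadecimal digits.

D047

Running sums (mod 255):
  after byte 0 (95): sum1=95, sum2=95
  after byte 1 (90): sum1=185, sum2=25
  after byte 2 (192): sum1=122, sum2=147
  after byte 3 (149): sum1=16, sum2=163
  after byte 4 (213): sum1=229, sum2=137
  after byte 5 (97): sum1=71, sum2=208
Checksum = sum2·256 + sum1 = 208·256 + 71 = 53319 = 0xD047.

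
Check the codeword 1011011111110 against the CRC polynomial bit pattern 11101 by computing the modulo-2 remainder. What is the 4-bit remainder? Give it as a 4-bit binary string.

0000

Modulo-2 division of 1011011111110 by 11101:
  pos 0: 10110 XOR 11101 = 01011
  pos 1: 10111 XOR 11101 = 01010
  pos 2: 10101 XOR 11101 = 01000
  pos 3: 10001 XOR 11101 = 01100
  pos 4: 11001 XOR 11101 = 00100
  pos 6: 10011 XOR 11101 = 01110
  pos 7: 11101 XOR 11101 = 00000
Remainder = 0000 (zero — the frame passes the CRC check).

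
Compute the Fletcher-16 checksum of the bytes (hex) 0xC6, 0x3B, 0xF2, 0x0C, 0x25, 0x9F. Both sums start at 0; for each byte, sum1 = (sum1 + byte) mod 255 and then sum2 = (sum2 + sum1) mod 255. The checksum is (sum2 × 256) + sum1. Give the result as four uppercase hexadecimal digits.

Running sums (mod 255):
  after byte 0 (0xC6): sum1=198, sum2=198
  after byte 1 (0x3B): sum1=2, sum2=200
  after byte 2 (0xF2): sum1=244, sum2=189
  after byte 3 (0x0C): sum1=1, sum2=190
  after byte 4 (0x25): sum1=38, sum2=228
  after byte 5 (0x9F): sum1=197, sum2=170
Checksum = sum2·256 + sum1 = 170·256 + 197 = 43717 = 0xAAC5.

AAC5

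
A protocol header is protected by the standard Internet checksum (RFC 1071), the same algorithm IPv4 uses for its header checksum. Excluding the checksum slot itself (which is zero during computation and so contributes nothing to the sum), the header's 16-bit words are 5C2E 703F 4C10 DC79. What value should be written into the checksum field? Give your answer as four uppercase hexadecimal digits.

One's-complement addition (fold any carry out of bit 15 back into bit 0):
  0x5C2E + 0x703F = 0x0CC6D
  0xCC6D + 0x4C10 = 0x1187D → wrap carry → 0x187E
  0x187E + 0xDC79 = 0x0F4F7
One's-complement sum = 0xF4F7.
Checksum = ~0xF4F7 & 0xFFFF = 0x0B08.

0B08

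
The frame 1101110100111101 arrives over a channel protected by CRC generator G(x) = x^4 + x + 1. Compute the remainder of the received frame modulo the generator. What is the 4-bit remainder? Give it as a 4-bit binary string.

0011

Modulo-2 division of 1101110100111101 by 10011:
  pos 0: 11011 XOR 10011 = 01000
  pos 1: 10001 XOR 10011 = 00010
  pos 4: 10010 XOR 10011 = 00001
  pos 8: 10111 XOR 10011 = 00100
  pos 10: 10010 XOR 10011 = 00001
Remainder = 0011 (nonzero — an error is detected).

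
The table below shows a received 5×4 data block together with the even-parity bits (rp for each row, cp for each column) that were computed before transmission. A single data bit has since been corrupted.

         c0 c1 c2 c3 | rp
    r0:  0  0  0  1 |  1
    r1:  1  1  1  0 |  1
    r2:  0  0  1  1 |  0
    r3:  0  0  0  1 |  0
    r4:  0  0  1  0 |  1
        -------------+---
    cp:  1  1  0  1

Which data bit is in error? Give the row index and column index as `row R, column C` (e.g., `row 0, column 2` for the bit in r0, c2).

row 3, column 2

Recompute each row's even parity and compare to rp:
  r0: data parity 1, sent rp 1 → ok
  r1: data parity 1, sent rp 1 → ok
  r2: data parity 0, sent rp 0 → ok
  r3: data parity 1, sent rp 0 → mismatch
  r4: data parity 1, sent rp 1 → ok
Recompute each column's even parity and compare to cp:
  c0: data parity 1, sent cp 1 → ok
  c1: data parity 1, sent cp 1 → ok
  c2: data parity 1, sent cp 0 → mismatch
  c3: data parity 1, sent cp 1 → ok
Exactly one row (r3) and one column (c2) fail → the flipped bit is at their intersection.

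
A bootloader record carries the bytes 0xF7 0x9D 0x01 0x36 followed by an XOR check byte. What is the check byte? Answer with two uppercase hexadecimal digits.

XOR the bytes together:
  start with 0xF7
  0xF7 ⊕ 0x9D = 0x6A
  0x6A ⊕ 0x01 = 0x6B
  0x6B ⊕ 0x36 = 0x5D

5D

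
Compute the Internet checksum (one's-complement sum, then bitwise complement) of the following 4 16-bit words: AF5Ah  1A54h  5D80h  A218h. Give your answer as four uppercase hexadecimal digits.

One's-complement addition (fold any carry out of bit 15 back into bit 0):
  0xAF5A + 0x1A54 = 0x0C9AE
  0xC9AE + 0x5D80 = 0x1272E → wrap carry → 0x272F
  0x272F + 0xA218 = 0x0C947
One's-complement sum = 0xC947.
Checksum = ~0xC947 & 0xFFFF = 0x36B8.

36B8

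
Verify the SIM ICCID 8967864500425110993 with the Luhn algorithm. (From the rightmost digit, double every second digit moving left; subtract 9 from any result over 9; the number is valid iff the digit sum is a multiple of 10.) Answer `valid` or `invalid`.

invalid

From the right, keep odd positions and double even positions (subtract 9 from any doubled value over 9):
  doubled (positions 2,4,...): 9 0 2 4 0 1 3 5 9 → sum 33
  kept (positions 1,3,...): 3 9 1 5 4 0 4 8 6 8 → sum 48
Total = 81.
81 mod 10 = 1, so the number is invalid.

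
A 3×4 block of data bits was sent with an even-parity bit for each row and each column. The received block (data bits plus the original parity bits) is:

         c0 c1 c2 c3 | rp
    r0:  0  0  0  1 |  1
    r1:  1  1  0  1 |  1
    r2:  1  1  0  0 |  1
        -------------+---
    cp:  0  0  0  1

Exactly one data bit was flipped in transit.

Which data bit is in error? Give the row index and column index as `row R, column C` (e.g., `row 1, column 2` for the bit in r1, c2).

row 2, column 3

Recompute each row's even parity and compare to rp:
  r0: data parity 1, sent rp 1 → ok
  r1: data parity 1, sent rp 1 → ok
  r2: data parity 0, sent rp 1 → mismatch
Recompute each column's even parity and compare to cp:
  c0: data parity 0, sent cp 0 → ok
  c1: data parity 0, sent cp 0 → ok
  c2: data parity 0, sent cp 0 → ok
  c3: data parity 0, sent cp 1 → mismatch
Exactly one row (r2) and one column (c3) fail → the flipped bit is at their intersection.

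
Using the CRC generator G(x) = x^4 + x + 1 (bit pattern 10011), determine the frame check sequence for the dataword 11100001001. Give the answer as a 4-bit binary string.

0011

Append 4 zeros: 111000010010000. Divide by 10011 (XOR where the leading bit is 1):
  pos 0: 11100 XOR 10011 = 01111
  pos 1: 11110 XOR 10011 = 01101
  pos 2: 11010 XOR 10011 = 01001
  pos 3: 10011 XOR 10011 = 00000
  pos 10: 10000 XOR 10011 = 00011
Remainder (last 4 bits) = 0011. This is the CRC / FCS.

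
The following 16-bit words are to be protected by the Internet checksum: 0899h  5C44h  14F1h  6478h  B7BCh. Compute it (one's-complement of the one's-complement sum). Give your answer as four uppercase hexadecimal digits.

69FC

One's-complement addition (fold any carry out of bit 15 back into bit 0):
  0x0899 + 0x5C44 = 0x064DD
  0x64DD + 0x14F1 = 0x079CE
  0x79CE + 0x6478 = 0x0DE46
  0xDE46 + 0xB7BC = 0x19602 → wrap carry → 0x9603
One's-complement sum = 0x9603.
Checksum = ~0x9603 & 0xFFFF = 0x69FC.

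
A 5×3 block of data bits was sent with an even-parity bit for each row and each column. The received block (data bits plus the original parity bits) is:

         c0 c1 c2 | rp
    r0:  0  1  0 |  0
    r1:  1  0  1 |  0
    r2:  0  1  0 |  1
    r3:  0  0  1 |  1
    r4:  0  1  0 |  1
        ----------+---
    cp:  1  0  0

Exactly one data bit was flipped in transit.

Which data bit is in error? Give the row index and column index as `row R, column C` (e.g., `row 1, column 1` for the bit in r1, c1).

row 0, column 1

Recompute each row's even parity and compare to rp:
  r0: data parity 1, sent rp 0 → mismatch
  r1: data parity 0, sent rp 0 → ok
  r2: data parity 1, sent rp 1 → ok
  r3: data parity 1, sent rp 1 → ok
  r4: data parity 1, sent rp 1 → ok
Recompute each column's even parity and compare to cp:
  c0: data parity 1, sent cp 1 → ok
  c1: data parity 1, sent cp 0 → mismatch
  c2: data parity 0, sent cp 0 → ok
Exactly one row (r0) and one column (c1) fail → the flipped bit is at their intersection.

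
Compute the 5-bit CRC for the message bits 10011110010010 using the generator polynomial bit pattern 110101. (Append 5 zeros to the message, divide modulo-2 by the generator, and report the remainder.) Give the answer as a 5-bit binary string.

00100

Append 5 zeros: 1001111001001000000. Divide by 110101 (XOR where the leading bit is 1):
  pos 0: 100111 XOR 110101 = 010010
  pos 1: 100101 XOR 110101 = 010000
  pos 2: 100000 XOR 110101 = 010101
  pos 3: 101010 XOR 110101 = 011111
  pos 4: 111111 XOR 110101 = 001010
  pos 6: 101000 XOR 110101 = 011101
  pos 7: 111011 XOR 110101 = 001110
  pos 9: 111000 XOR 110101 = 001101
  pos 11: 110100 XOR 110101 = 000001
Remainder (last 5 bits) = 00100. This is the CRC / FCS.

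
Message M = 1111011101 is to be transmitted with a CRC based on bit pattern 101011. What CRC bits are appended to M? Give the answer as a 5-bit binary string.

00011

Append 5 zeros: 111101110100000. Divide by 101011 (XOR where the leading bit is 1):
  pos 0: 111101 XOR 101011 = 010110
  pos 1: 101101 XOR 101011 = 000110
  pos 4: 110101 XOR 101011 = 011110
  pos 5: 111100 XOR 101011 = 010111
  pos 6: 101110 XOR 101011 = 000101
  pos 9: 101000 XOR 101011 = 000011
Remainder (last 5 bits) = 00011. This is the CRC / FCS.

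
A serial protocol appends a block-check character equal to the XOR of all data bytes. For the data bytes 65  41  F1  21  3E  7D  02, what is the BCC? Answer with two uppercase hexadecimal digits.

B5

XOR the bytes together:
  start with 0x65
  0x65 ⊕ 0x41 = 0x24
  0x24 ⊕ 0xF1 = 0xD5
  0xD5 ⊕ 0x21 = 0xF4
  0xF4 ⊕ 0x3E = 0xCA
  0xCA ⊕ 0x7D = 0xB7
  0xB7 ⊕ 0x02 = 0xB5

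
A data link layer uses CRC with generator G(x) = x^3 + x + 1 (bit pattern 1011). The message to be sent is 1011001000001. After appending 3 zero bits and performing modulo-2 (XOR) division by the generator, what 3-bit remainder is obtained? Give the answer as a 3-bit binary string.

Append 3 zeros: 1011001000001000. Divide by 1011 (XOR where the leading bit is 1):
  pos 0: 1011 XOR 1011 = 0000
  pos 6: 1000 XOR 1011 = 0011
  pos 8: 1100 XOR 1011 = 0111
  pos 9: 1111 XOR 1011 = 0100
  pos 10: 1000 XOR 1011 = 0011
  pos 12: 1100 XOR 1011 = 0111
Remainder (last 3 bits) = 111. This is the CRC / FCS.

111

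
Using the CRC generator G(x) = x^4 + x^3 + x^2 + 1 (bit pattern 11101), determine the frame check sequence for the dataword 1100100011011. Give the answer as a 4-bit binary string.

Append 4 zeros: 11001000110110000. Divide by 11101 (XOR where the leading bit is 1):
  pos 0: 11001 XOR 11101 = 00100
  pos 2: 10000 XOR 11101 = 01101
  pos 3: 11010 XOR 11101 = 00111
  pos 5: 11111 XOR 11101 = 00010
  pos 8: 10011 XOR 11101 = 01110
  pos 9: 11100 XOR 11101 = 00001
Remainder (last 4 bits) = 1000. This is the CRC / FCS.

1000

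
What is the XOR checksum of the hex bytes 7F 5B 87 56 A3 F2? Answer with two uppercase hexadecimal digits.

A4

XOR the bytes together:
  start with 0x7F
  0x7F ⊕ 0x5B = 0x24
  0x24 ⊕ 0x87 = 0xA3
  0xA3 ⊕ 0x56 = 0xF5
  0xF5 ⊕ 0xA3 = 0x56
  0x56 ⊕ 0xF2 = 0xA4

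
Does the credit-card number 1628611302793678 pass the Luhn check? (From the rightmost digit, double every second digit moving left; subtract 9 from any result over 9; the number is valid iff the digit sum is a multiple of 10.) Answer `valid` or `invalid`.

valid

From the right, keep odd positions and double even positions (subtract 9 from any doubled value over 9):
  doubled (positions 2,4,...): 5 6 5 0 2 3 4 2 → sum 27
  kept (positions 1,3,...): 8 6 9 2 3 1 8 6 → sum 43
Total = 70.
70 mod 10 = 0, so the number is valid.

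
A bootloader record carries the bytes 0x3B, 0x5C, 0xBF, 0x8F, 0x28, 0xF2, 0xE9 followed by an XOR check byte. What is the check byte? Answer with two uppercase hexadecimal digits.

64

XOR the bytes together:
  start with 0x3B
  0x3B ⊕ 0x5C = 0x67
  0x67 ⊕ 0xBF = 0xD8
  0xD8 ⊕ 0x8F = 0x57
  0x57 ⊕ 0x28 = 0x7F
  0x7F ⊕ 0xF2 = 0x8D
  0x8D ⊕ 0xE9 = 0x64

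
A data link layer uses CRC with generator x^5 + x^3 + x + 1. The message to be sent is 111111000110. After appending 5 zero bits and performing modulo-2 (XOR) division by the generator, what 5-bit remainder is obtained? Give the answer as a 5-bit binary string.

01111

Append 5 zeros: 11111100011000000. Divide by 101011 (XOR where the leading bit is 1):
  pos 0: 111111 XOR 101011 = 010100
  pos 1: 101000 XOR 101011 = 000011
  pos 5: 110011 XOR 101011 = 011000
  pos 6: 110000 XOR 101011 = 011011
  pos 7: 110110 XOR 101011 = 011101
  pos 8: 111010 XOR 101011 = 010001
  pos 9: 100010 XOR 101011 = 001001
  pos 11: 100100 XOR 101011 = 001111
Remainder (last 5 bits) = 01111. This is the CRC / FCS.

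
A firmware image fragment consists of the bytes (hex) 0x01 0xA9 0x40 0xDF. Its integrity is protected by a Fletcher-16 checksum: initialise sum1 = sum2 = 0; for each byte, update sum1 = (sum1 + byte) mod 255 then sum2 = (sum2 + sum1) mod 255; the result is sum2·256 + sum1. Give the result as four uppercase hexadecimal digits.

61CA

Running sums (mod 255):
  after byte 0 (0x01): sum1=1, sum2=1
  after byte 1 (0xA9): sum1=170, sum2=171
  after byte 2 (0x40): sum1=234, sum2=150
  after byte 3 (0xDF): sum1=202, sum2=97
Checksum = sum2·256 + sum1 = 97·256 + 202 = 25034 = 0x61CA.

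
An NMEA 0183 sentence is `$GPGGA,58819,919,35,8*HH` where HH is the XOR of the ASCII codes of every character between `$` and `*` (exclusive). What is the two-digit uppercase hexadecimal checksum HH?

64

XOR the ASCII codes of the payload characters:
  'G' = 0x47 → acc = 0x47
  'P' = 0x50 → acc = 0x17
  'G' = 0x47 → acc = 0x50
  'G' = 0x47 → acc = 0x17
  'A' = 0x41 → acc = 0x56
  ',' = 0x2C → acc = 0x7A
  '5' = 0x35 → acc = 0x4F
  '8' = 0x38 → acc = 0x77
  '8' = 0x38 → acc = 0x4F
  '1' = 0x31 → acc = 0x7E
  '9' = 0x39 → acc = 0x47
  ',' = 0x2C → acc = 0x6B
  '9' = 0x39 → acc = 0x52
  '1' = 0x31 → acc = 0x63
  '9' = 0x39 → acc = 0x5A
  ',' = 0x2C → acc = 0x76
  '3' = 0x33 → acc = 0x45
  '5' = 0x35 → acc = 0x70
  ',' = 0x2C → acc = 0x5C
  '8' = 0x38 → acc = 0x64
Checksum = 0x64.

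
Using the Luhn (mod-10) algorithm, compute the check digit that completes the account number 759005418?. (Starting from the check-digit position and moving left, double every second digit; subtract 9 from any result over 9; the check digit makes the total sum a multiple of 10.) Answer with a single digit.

0

Partial digits right→left: 8 1 4 5 0 0 9 5 7
Double every second digit counting from the check-digit position (so the 1st, 3rd, 5th, ... of the partial from the right).
  doubled (with −9 where >9): 7 8 0 9 5 → sum 29
  kept as-is: 1 5 0 5 → sum 11
Total = 29 + 11 = 40.
Check digit = (10 − (40 mod 10)) mod 10 = 0.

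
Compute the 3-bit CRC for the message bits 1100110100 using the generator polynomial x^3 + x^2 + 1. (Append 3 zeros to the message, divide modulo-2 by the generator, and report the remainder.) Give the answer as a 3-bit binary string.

Append 3 zeros: 1100110100000. Divide by 1101 (XOR where the leading bit is 1):
  pos 0: 1100 XOR 1101 = 0001
  pos 3: 1110 XOR 1101 = 0011
  pos 5: 1110 XOR 1101 = 0011
  pos 7: 1100 XOR 1101 = 0001
Remainder (last 3 bits) = 100. This is the CRC / FCS.

100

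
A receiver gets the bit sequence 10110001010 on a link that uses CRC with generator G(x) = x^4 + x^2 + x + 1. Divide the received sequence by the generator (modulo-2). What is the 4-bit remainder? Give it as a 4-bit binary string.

Modulo-2 division of 10110001010 by 10111:
  pos 0: 10110 XOR 10111 = 00001
  pos 4: 10010 XOR 10111 = 00101
  pos 6: 10110 XOR 10111 = 00001
Remainder = 0001 (nonzero — an error is detected).

0001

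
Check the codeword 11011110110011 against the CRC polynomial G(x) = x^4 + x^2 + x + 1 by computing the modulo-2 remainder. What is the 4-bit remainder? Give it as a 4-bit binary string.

Modulo-2 division of 11011110110011 by 10111:
  pos 0: 11011 XOR 10111 = 01100
  pos 1: 11001 XOR 10111 = 01110
  pos 2: 11101 XOR 10111 = 01010
  pos 3: 10100 XOR 10111 = 00011
  pos 6: 11110 XOR 10111 = 01001
  pos 7: 10010 XOR 10111 = 00101
  pos 9: 10111 XOR 10111 = 00000
Remainder = 0000 (zero — the frame passes the CRC check).

0000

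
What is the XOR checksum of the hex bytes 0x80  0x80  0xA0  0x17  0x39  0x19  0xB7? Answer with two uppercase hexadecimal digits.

XOR the bytes together:
  start with 0x80
  0x80 ⊕ 0x80 = 0x00
  0x00 ⊕ 0xA0 = 0xA0
  0xA0 ⊕ 0x17 = 0xB7
  0xB7 ⊕ 0x39 = 0x8E
  0x8E ⊕ 0x19 = 0x97
  0x97 ⊕ 0xB7 = 0x20

20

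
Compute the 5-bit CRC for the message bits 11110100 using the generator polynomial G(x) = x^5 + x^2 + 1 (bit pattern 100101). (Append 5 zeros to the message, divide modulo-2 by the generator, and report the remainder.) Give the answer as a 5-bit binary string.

10110

Append 5 zeros: 1111010000000. Divide by 100101 (XOR where the leading bit is 1):
  pos 0: 111101 XOR 100101 = 011000
  pos 1: 110000 XOR 100101 = 010101
  pos 2: 101010 XOR 100101 = 001111
  pos 4: 111100 XOR 100101 = 011001
  pos 5: 110010 XOR 100101 = 010111
  pos 6: 101110 XOR 100101 = 001011
Remainder (last 5 bits) = 10110. This is the CRC / FCS.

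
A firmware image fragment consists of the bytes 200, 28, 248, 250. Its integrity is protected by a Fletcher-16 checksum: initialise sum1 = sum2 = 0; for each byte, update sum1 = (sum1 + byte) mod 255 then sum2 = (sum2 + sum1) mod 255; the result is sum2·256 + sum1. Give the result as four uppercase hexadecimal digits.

Running sums (mod 255):
  after byte 0 (200): sum1=200, sum2=200
  after byte 1 (28): sum1=228, sum2=173
  after byte 2 (248): sum1=221, sum2=139
  after byte 3 (250): sum1=216, sum2=100
Checksum = sum2·256 + sum1 = 100·256 + 216 = 25816 = 0x64D8.

64D8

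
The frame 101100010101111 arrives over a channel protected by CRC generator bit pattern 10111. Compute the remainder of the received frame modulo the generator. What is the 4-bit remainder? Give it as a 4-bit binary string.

1000

Modulo-2 division of 101100010101111 by 10111:
  pos 0: 10110 XOR 10111 = 00001
  pos 4: 10010 XOR 10111 = 00101
  pos 6: 10110 XOR 10111 = 00001
  pos 10: 11111 XOR 10111 = 01000
Remainder = 1000 (nonzero — an error is detected).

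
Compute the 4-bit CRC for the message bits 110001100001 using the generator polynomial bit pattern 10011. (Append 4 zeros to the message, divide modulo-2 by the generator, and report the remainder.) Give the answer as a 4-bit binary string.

0110

Append 4 zeros: 1100011000010000. Divide by 10011 (XOR where the leading bit is 1):
  pos 0: 11000 XOR 10011 = 01011
  pos 1: 10111 XOR 10011 = 00100
  pos 3: 10010 XOR 10011 = 00001
  pos 7: 10001 XOR 10011 = 00010
  pos 10: 10000 XOR 10011 = 00011
Remainder (last 4 bits) = 0110. This is the CRC / FCS.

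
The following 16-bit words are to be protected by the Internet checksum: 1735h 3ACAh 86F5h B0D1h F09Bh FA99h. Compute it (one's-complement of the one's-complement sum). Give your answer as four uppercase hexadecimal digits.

One's-complement addition (fold any carry out of bit 15 back into bit 0):
  0x1735 + 0x3ACA = 0x051FF
  0x51FF + 0x86F5 = 0x0D8F4
  0xD8F4 + 0xB0D1 = 0x189C5 → wrap carry → 0x89C6
  0x89C6 + 0xF09B = 0x17A61 → wrap carry → 0x7A62
  0x7A62 + 0xFA99 = 0x174FB → wrap carry → 0x74FC
One's-complement sum = 0x74FC.
Checksum = ~0x74FC & 0xFFFF = 0x8B03.

8B03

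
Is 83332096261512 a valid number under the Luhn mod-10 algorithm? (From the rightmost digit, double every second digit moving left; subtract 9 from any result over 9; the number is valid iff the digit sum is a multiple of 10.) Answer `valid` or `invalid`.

From the right, keep odd positions and double even positions (subtract 9 from any doubled value over 9):
  doubled (positions 2,4,...): 2 2 4 9 4 6 7 → sum 34
  kept (positions 1,3,...): 2 5 6 6 0 3 3 → sum 25
Total = 59.
59 mod 10 = 9, so the number is invalid.

invalid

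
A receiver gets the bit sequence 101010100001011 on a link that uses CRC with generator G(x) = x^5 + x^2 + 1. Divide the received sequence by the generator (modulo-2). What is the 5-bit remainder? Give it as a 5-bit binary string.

Modulo-2 division of 101010100001011 by 100101:
  pos 0: 101010 XOR 100101 = 001111
  pos 2: 111110 XOR 100101 = 011011
  pos 3: 110110 XOR 100101 = 010011
  pos 4: 100110 XOR 100101 = 000011
  pos 8: 110101 XOR 100101 = 010000
  pos 9: 100001 XOR 100101 = 000100
Remainder = 00100 (nonzero — an error is detected).

00100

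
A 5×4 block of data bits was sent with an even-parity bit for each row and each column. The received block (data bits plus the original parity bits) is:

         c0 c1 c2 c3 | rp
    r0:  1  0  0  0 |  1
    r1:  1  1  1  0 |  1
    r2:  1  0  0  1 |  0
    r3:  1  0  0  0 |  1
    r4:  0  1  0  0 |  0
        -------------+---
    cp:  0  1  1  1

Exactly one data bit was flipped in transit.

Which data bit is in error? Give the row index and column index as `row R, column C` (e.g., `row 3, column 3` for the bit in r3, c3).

Recompute each row's even parity and compare to rp:
  r0: data parity 1, sent rp 1 → ok
  r1: data parity 1, sent rp 1 → ok
  r2: data parity 0, sent rp 0 → ok
  r3: data parity 1, sent rp 1 → ok
  r4: data parity 1, sent rp 0 → mismatch
Recompute each column's even parity and compare to cp:
  c0: data parity 0, sent cp 0 → ok
  c1: data parity 0, sent cp 1 → mismatch
  c2: data parity 1, sent cp 1 → ok
  c3: data parity 1, sent cp 1 → ok
Exactly one row (r4) and one column (c1) fail → the flipped bit is at their intersection.

row 4, column 1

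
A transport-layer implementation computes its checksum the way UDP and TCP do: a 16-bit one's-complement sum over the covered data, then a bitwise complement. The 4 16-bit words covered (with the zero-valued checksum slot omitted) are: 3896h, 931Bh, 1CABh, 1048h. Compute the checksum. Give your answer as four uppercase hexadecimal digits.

075B

One's-complement addition (fold any carry out of bit 15 back into bit 0):
  0x3896 + 0x931B = 0x0CBB1
  0xCBB1 + 0x1CAB = 0x0E85C
  0xE85C + 0x1048 = 0x0F8A4
One's-complement sum = 0xF8A4.
Checksum = ~0xF8A4 & 0xFFFF = 0x075B.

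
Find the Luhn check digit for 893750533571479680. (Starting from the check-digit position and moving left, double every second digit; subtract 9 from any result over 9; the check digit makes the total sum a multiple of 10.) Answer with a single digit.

7

Partial digits right→left: 0 8 6 9 7 4 1 7 5 3 3 5 0 5 7 3 9 8
Double every second digit counting from the check-digit position (so the 1st, 3rd, 5th, ... of the partial from the right).
  doubled (with −9 where >9): 0 3 5 2 1 6 0 5 9 → sum 31
  kept as-is: 8 9 4 7 3 5 5 3 8 → sum 52
Total = 31 + 52 = 83.
Check digit = (10 − (83 mod 10)) mod 10 = 7.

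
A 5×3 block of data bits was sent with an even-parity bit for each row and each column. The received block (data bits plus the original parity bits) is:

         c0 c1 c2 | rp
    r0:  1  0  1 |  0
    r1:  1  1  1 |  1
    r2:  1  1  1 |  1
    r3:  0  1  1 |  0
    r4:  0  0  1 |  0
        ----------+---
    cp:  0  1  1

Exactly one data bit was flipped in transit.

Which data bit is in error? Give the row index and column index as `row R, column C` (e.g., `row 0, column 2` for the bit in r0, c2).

Recompute each row's even parity and compare to rp:
  r0: data parity 0, sent rp 0 → ok
  r1: data parity 1, sent rp 1 → ok
  r2: data parity 1, sent rp 1 → ok
  r3: data parity 0, sent rp 0 → ok
  r4: data parity 1, sent rp 0 → mismatch
Recompute each column's even parity and compare to cp:
  c0: data parity 1, sent cp 0 → mismatch
  c1: data parity 1, sent cp 1 → ok
  c2: data parity 1, sent cp 1 → ok
Exactly one row (r4) and one column (c0) fail → the flipped bit is at their intersection.

row 4, column 0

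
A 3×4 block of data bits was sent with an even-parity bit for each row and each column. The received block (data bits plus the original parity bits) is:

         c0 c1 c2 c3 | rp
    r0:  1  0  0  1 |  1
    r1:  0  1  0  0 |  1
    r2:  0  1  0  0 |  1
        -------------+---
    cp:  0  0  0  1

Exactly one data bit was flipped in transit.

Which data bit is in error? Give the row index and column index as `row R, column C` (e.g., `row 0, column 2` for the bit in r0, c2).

row 0, column 0

Recompute each row's even parity and compare to rp:
  r0: data parity 0, sent rp 1 → mismatch
  r1: data parity 1, sent rp 1 → ok
  r2: data parity 1, sent rp 1 → ok
Recompute each column's even parity and compare to cp:
  c0: data parity 1, sent cp 0 → mismatch
  c1: data parity 0, sent cp 0 → ok
  c2: data parity 0, sent cp 0 → ok
  c3: data parity 1, sent cp 1 → ok
Exactly one row (r0) and one column (c0) fail → the flipped bit is at their intersection.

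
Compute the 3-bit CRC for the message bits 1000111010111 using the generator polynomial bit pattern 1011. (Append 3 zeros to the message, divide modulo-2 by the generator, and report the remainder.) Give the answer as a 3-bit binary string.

000

Append 3 zeros: 1000111010111000. Divide by 1011 (XOR where the leading bit is 1):
  pos 0: 1000 XOR 1011 = 0011
  pos 2: 1111 XOR 1011 = 0100
  pos 3: 1001 XOR 1011 = 0010
  pos 5: 1001 XOR 1011 = 0010
  pos 7: 1001 XOR 1011 = 0010
  pos 9: 1011 XOR 1011 = 0000
Remainder (last 3 bits) = 000. This is the CRC / FCS.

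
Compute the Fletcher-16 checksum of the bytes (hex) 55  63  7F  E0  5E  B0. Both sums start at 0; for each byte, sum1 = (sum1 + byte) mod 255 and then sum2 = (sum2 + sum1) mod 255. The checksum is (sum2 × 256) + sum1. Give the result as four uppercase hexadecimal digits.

Running sums (mod 255):
  after byte 0 (55): sum1=85, sum2=85
  after byte 1 (63): sum1=184, sum2=14
  after byte 2 (7F): sum1=56, sum2=70
  after byte 3 (E0): sum1=25, sum2=95
  after byte 4 (5E): sum1=119, sum2=214
  after byte 5 (B0): sum1=40, sum2=254
Checksum = sum2·256 + sum1 = 254·256 + 40 = 65064 = 0xFE28.

FE28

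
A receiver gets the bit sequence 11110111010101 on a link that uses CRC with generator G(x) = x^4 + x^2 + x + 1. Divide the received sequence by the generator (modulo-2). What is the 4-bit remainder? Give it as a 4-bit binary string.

Modulo-2 division of 11110111010101 by 10111:
  pos 0: 11110 XOR 10111 = 01001
  pos 1: 10011 XOR 10111 = 00100
  pos 3: 10011 XOR 10111 = 00100
  pos 5: 10001 XOR 10111 = 00110
  pos 7: 11001 XOR 10111 = 01110
  pos 8: 11100 XOR 10111 = 01011
  pos 9: 10111 XOR 10111 = 00000
Remainder = 0000 (zero — the frame passes the CRC check).

0000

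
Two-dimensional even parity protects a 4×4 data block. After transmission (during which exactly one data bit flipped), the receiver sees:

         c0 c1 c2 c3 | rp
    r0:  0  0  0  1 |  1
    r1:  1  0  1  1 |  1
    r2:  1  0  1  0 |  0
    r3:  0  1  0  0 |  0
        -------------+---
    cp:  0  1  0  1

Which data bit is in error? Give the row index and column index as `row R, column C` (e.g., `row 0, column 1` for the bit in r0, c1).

Recompute each row's even parity and compare to rp:
  r0: data parity 1, sent rp 1 → ok
  r1: data parity 1, sent rp 1 → ok
  r2: data parity 0, sent rp 0 → ok
  r3: data parity 1, sent rp 0 → mismatch
Recompute each column's even parity and compare to cp:
  c0: data parity 0, sent cp 0 → ok
  c1: data parity 1, sent cp 1 → ok
  c2: data parity 0, sent cp 0 → ok
  c3: data parity 0, sent cp 1 → mismatch
Exactly one row (r3) and one column (c3) fail → the flipped bit is at their intersection.

row 3, column 3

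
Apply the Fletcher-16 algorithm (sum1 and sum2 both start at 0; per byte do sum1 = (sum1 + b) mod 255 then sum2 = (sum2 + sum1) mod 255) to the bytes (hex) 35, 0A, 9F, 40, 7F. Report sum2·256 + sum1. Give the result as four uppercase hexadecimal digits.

Running sums (mod 255):
  after byte 0 (35): sum1=53, sum2=53
  after byte 1 (0A): sum1=63, sum2=116
  after byte 2 (9F): sum1=222, sum2=83
  after byte 3 (40): sum1=31, sum2=114
  after byte 4 (7F): sum1=158, sum2=17
Checksum = sum2·256 + sum1 = 17·256 + 158 = 4510 = 0x119E.

119E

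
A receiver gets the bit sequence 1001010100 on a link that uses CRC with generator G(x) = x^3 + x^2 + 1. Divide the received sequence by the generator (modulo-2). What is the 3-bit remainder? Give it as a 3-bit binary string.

001

Modulo-2 division of 1001010100 by 1101:
  pos 0: 1001 XOR 1101 = 0100
  pos 1: 1000 XOR 1101 = 0101
  pos 2: 1011 XOR 1101 = 0110
  pos 3: 1100 XOR 1101 = 0001
  pos 6: 1100 XOR 1101 = 0001
Remainder = 001 (nonzero — an error is detected).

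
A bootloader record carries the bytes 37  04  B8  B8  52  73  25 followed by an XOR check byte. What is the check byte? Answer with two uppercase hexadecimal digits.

XOR the bytes together:
  start with 0x37
  0x37 ⊕ 0x04 = 0x33
  0x33 ⊕ 0xB8 = 0x8B
  0x8B ⊕ 0xB8 = 0x33
  0x33 ⊕ 0x52 = 0x61
  0x61 ⊕ 0x73 = 0x12
  0x12 ⊕ 0x25 = 0x37

37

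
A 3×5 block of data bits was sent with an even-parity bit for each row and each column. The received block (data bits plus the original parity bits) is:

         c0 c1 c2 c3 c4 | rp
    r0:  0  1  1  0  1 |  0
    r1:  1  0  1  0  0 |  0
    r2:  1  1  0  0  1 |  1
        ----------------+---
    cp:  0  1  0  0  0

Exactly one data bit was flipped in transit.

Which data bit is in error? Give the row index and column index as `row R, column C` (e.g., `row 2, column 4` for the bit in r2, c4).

Recompute each row's even parity and compare to rp:
  r0: data parity 1, sent rp 0 → mismatch
  r1: data parity 0, sent rp 0 → ok
  r2: data parity 1, sent rp 1 → ok
Recompute each column's even parity and compare to cp:
  c0: data parity 0, sent cp 0 → ok
  c1: data parity 0, sent cp 1 → mismatch
  c2: data parity 0, sent cp 0 → ok
  c3: data parity 0, sent cp 0 → ok
  c4: data parity 0, sent cp 0 → ok
Exactly one row (r0) and one column (c1) fail → the flipped bit is at their intersection.

row 0, column 1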